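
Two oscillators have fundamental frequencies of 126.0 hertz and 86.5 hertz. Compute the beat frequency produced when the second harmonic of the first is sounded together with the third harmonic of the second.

Second harmonic of the first: 2·126.0 = 252.0 Hz.
Third harmonic of the second: 3·86.5 = 259.5 Hz.
f_beat = |252.0 − 259.5| = 7.5 Hz.

7.5 Hz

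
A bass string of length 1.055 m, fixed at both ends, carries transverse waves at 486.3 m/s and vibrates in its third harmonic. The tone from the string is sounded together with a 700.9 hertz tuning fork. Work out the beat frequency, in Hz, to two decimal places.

9.48 Hz

For a string fixed at both ends, f_n = n·v/(2L) = 3·486.3/(2·1.055) = 691.4218 Hz.
f_beat = |691.4218 − 700.9| = 9.48 Hz.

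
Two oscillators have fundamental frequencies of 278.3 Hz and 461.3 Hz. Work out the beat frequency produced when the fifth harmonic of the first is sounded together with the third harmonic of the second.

Fifth harmonic of the first: 5·278.3 = 1391.5 Hz.
Third harmonic of the second: 3·461.3 = 1383.9 Hz.
f_beat = |1391.5 − 1383.9| = 7.6 Hz.

7.6 Hz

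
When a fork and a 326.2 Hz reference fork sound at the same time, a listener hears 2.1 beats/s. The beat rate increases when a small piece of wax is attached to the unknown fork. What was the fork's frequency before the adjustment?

|f − 326.2| = 2.1, so the fork was at either 324.1 Hz or 328.3 Hz.
Loading a fork with wax lowers its frequency; the adjustment lowers the fork's frequency.
The beat rate rose, so the adjustment moved the fork further from 326.2 Hz — it was already below the reference.

324.1 Hz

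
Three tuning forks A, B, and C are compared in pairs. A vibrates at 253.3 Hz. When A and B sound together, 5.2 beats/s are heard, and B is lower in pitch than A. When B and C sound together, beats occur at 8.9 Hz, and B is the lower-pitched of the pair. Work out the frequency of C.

B is below A, so f_B = 253.3 − 5.2 = 248.1 Hz.
C is above B, so f_C = 248.1 + 8.9 = 257 Hz.

257 Hz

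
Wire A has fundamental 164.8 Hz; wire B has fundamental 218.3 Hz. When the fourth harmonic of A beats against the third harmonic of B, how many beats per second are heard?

4.3 Hz

Fourth harmonic of the first: 4·164.8 = 659.2 Hz.
Third harmonic of the second: 3·218.3 = 654.9 Hz.
f_beat = |659.2 − 654.9| = 4.3 Hz.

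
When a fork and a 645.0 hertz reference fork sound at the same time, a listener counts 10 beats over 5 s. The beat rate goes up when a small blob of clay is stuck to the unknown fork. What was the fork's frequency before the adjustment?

Beat frequency = 10/5 = 2 Hz.
|f − 645.0| = 2, so the fork was at either 643 Hz or 647 Hz.
Adding mass to a fork lowers its frequency; the adjustment lowers the fork's frequency.
The beat rate rose, so the adjustment moved the fork further from 645.0 Hz — it was already below the reference.

643 Hz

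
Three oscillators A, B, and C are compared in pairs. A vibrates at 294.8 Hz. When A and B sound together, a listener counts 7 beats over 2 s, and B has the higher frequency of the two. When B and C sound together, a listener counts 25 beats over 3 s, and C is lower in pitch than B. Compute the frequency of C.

289.9667 Hz

A–B: Beat frequency = 7/2 = 3.5 Hz.
B is above A, so f_B = 294.8 + 3.5 = 298.3 Hz.
B–C: Beat frequency = 25/3 = 8.3333 Hz.
C is below B, so f_C = 298.3 − 8.3333 = 289.9667 Hz.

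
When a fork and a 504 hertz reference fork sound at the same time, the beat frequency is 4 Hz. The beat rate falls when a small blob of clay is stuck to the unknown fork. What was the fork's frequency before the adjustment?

508 Hz

|f − 504| = 4, so the fork was at either 500 Hz or 508 Hz.
Adding mass to a fork lowers its frequency; the adjustment lowers the fork's frequency.
The beat rate fell, so the adjustment moved the fork toward 504 Hz — it must have started above the reference.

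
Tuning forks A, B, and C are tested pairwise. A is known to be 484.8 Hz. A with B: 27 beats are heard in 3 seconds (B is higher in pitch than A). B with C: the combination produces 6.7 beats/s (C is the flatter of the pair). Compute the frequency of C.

487.1 Hz

A–B: Beat frequency = 27/3 = 9 Hz.
B is above A, so f_B = 484.8 + 9 = 493.8 Hz.
C is below B, so f_C = 493.8 − 6.7 = 487.1 Hz.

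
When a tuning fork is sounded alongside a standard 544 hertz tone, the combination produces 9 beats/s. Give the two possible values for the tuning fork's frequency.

|f − 544| = 9, so f = 544 ± 9.

535 Hz or 553 Hz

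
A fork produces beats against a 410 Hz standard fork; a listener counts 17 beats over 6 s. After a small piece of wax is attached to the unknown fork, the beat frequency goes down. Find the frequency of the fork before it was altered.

412.8333 Hz

Beat frequency = 17/6 = 2.8333 Hz.
|f − 410| = 2.8333, so the fork was at either 407.1667 Hz or 412.8333 Hz.
Loading a fork with wax lowers its frequency; the adjustment lowers the fork's frequency.
The beat rate fell, so the adjustment moved the fork toward 410 Hz — it must have started above the reference.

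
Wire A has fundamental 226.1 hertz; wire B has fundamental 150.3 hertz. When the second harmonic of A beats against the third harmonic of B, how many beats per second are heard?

Second harmonic of the first: 2·226.1 = 452.2 Hz.
Third harmonic of the second: 3·150.3 = 450.9 Hz.
f_beat = |452.2 − 450.9| = 1.3 Hz.

1.3 Hz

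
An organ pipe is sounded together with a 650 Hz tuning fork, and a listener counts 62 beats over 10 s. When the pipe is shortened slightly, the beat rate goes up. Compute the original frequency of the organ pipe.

656.2 Hz

Beat frequency = 62/10 = 6.2 Hz.
|f − 650| = 6.2, so the organ pipe was at either 643.8 Hz or 656.2 Hz.
A shorter pipe has a higher fundamental; the adjustment raises the organ pipe's frequency.
The beat rate rose, so the adjustment moved the organ pipe further from 650 Hz — it was already above the reference.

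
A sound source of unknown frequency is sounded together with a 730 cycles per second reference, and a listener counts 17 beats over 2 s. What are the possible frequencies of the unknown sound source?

721.5 Hz or 738.5 Hz

Beat frequency = 17/2 = 8.5 Hz.
|f − 730| = 8.5, so f = 730 ± 8.5.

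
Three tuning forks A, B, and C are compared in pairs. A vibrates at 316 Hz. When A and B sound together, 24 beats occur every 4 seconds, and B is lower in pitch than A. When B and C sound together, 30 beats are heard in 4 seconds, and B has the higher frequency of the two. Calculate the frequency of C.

A–B: Beat frequency = 24/4 = 6 Hz.
B is below A, so f_B = 316 − 6 = 310 Hz.
B–C: Beat frequency = 30/4 = 7.5 Hz.
C is below B, so f_C = 310 − 7.5 = 302.5 Hz.

302.5 Hz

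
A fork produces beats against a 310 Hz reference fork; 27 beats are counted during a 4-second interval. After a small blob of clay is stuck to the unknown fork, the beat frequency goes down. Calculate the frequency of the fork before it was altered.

316.75 Hz

Beat frequency = 27/4 = 6.75 Hz.
|f − 310| = 6.75, so the fork was at either 303.25 Hz or 316.75 Hz.
Adding mass to a fork lowers its frequency; the adjustment lowers the fork's frequency.
The beat rate fell, so the adjustment moved the fork toward 310 Hz — it must have started above the reference.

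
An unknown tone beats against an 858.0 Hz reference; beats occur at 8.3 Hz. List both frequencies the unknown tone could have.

|f − 858.0| = 8.3, so f = 858.0 ± 8.3.

849.7 Hz or 866.3 Hz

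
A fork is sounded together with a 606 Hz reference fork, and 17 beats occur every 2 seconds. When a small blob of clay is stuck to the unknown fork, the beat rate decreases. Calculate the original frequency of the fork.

Beat frequency = 17/2 = 8.5 Hz.
|f − 606| = 8.5, so the fork was at either 597.5 Hz or 614.5 Hz.
Adding mass to a fork lowers its frequency; the adjustment lowers the fork's frequency.
The beat rate fell, so the adjustment moved the fork toward 606 Hz — it must have started above the reference.

614.5 Hz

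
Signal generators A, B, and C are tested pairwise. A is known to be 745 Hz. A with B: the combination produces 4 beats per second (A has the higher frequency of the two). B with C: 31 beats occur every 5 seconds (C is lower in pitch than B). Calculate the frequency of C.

734.8 Hz

B is below A, so f_B = 745 − 4 = 741 Hz.
B–C: Beat frequency = 31/5 = 6.2 Hz.
C is below B, so f_C = 741 − 6.2 = 734.8 Hz.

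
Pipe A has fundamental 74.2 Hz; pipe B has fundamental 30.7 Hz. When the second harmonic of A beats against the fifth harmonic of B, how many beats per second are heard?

5.1 Hz

Second harmonic of the first: 2·74.2 = 148.4 Hz.
Fifth harmonic of the second: 5·30.7 = 153.5 Hz.
f_beat = |148.4 − 153.5| = 5.1 Hz.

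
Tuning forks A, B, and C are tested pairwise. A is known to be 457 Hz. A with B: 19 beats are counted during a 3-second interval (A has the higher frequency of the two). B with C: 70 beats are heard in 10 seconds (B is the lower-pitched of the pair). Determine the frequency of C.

A–B: Beat frequency = 19/3 = 6.3333 Hz.
B is below A, so f_B = 457 − 6.3333 = 450.6667 Hz.
B–C: Beat frequency = 70/10 = 7 Hz.
C is above B, so f_C = 450.6667 + 7 = 457.6667 Hz.

457.6667 Hz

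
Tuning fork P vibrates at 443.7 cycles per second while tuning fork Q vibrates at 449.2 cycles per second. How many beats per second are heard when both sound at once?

Beats arise from superposition of two nearby frequencies; the beat rate is |f₁ − f₂|.
|443.7 − 449.2| = 5.5 Hz.

5.5 Hz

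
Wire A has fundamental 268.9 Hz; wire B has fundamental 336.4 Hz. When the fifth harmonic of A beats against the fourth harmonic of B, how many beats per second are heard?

1.1 Hz

Fifth harmonic of the first: 5·268.9 = 1344.5 Hz.
Fourth harmonic of the second: 4·336.4 = 1345.6 Hz.
f_beat = |1344.5 − 1345.6| = 1.1 Hz.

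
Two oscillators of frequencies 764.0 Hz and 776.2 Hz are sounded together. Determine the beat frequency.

f_beat = |f₁ − f₂|.
|764.0 − 776.2| = 12.2 Hz.

12.2 Hz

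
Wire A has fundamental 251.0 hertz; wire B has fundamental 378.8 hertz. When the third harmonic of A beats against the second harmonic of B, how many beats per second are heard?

4.6 Hz

Third harmonic of the first: 3·251.0 = 753.0 Hz.
Second harmonic of the second: 2·378.8 = 757.6 Hz.
f_beat = |753.0 − 757.6| = 4.6 Hz.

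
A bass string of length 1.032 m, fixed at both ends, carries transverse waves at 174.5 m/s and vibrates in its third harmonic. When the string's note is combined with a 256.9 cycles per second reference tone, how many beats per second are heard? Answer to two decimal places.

3.27 Hz

For a string fixed at both ends, f_n = n·v/(2L) = 3·174.5/(2·1.032) = 253.6337 Hz.
f_beat = |253.6337 − 256.9| = 3.27 Hz.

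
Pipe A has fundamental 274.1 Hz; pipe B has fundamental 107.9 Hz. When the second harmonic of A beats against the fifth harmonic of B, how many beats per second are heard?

8.7 Hz

Second harmonic of the first: 2·274.1 = 548.2 Hz.
Fifth harmonic of the second: 5·107.9 = 539.5 Hz.
f_beat = |548.2 − 539.5| = 8.7 Hz.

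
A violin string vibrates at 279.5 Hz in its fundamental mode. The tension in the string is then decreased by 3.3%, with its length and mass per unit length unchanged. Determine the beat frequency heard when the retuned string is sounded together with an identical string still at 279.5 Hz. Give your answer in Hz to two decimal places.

4.65 Hz

For a string, f ∝ √T, so the new frequency is 279.5·√0.967 = 274.8496 Hz.
f_beat = |274.8496 − 279.5| = 4.65 Hz.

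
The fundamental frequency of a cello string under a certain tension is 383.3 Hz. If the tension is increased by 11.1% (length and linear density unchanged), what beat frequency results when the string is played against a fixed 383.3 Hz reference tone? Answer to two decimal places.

20.71 Hz

For a string, f ∝ √T, so the new frequency is 383.3·√1.111 = 404.0135 Hz.
f_beat = |404.0135 − 383.3| = 20.71 Hz.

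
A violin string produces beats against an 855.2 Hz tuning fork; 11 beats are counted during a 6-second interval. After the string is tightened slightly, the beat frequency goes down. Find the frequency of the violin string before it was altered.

Beat frequency = 11/6 = 1.8333 Hz.
|f − 855.2| = 1.8333, so the violin string was at either 853.3667 Hz or 857.0333 Hz.
Increasing tension raises a string's frequency; the adjustment raises the violin string's frequency.
The beat rate fell, so the adjustment moved the violin string toward 855.2 Hz — it must have started below the reference.

853.3667 Hz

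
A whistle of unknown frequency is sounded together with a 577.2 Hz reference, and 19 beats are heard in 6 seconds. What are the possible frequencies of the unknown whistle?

574.0333 Hz or 580.3667 Hz

Beat frequency = 19/6 = 3.1667 Hz.
|f − 577.2| = 3.1667, so f = 577.2 ± 3.1667.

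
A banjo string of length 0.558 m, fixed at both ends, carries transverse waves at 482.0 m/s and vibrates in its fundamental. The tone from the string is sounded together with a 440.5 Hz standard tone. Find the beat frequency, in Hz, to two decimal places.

For a string fixed at both ends, f_n = n·v/(2L) = 1·482.0/(2·0.558) = 431.8996 Hz.
f_beat = |431.8996 − 440.5| = 8.60 Hz.

8.60 Hz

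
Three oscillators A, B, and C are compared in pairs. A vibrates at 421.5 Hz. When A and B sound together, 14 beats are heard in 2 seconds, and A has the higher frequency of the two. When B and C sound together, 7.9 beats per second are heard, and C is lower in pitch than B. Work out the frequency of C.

A–B: Beat frequency = 14/2 = 7 Hz.
B is below A, so f_B = 421.5 − 7 = 414.5 Hz.
C is below B, so f_C = 414.5 − 7.9 = 406.6 Hz.

406.6 Hz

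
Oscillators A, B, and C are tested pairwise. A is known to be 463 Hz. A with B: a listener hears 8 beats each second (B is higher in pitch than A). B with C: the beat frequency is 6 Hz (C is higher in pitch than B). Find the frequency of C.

B is above A, so f_B = 463 + 8 = 471 Hz.
C is above B, so f_C = 471 + 6 = 477 Hz.

477 Hz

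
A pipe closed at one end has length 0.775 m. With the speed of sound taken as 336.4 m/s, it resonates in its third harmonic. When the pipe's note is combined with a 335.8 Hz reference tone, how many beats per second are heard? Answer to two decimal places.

10.25 Hz

Closed pipe (odd harmonics): f_n = n·v/(4L) = 3·336.4/(4·0.775) = 325.5484 Hz.
f_beat = |325.5484 − 335.8| = 10.25 Hz.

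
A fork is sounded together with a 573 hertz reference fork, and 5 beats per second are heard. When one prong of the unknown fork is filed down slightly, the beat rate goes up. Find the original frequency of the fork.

|f − 573| = 5, so the fork was at either 568 Hz or 578 Hz.
Filing a prong removes mass and raises the fork's frequency; the adjustment raises the fork's frequency.
The beat rate rose, so the adjustment moved the fork further from 573 Hz — it was already above the reference.

578 Hz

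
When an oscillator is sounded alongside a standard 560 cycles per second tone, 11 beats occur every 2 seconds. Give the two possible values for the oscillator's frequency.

Beat frequency = 11/2 = 5.5 Hz.
|f − 560| = 5.5, so f = 560 ± 5.5.

554.5 Hz or 565.5 Hz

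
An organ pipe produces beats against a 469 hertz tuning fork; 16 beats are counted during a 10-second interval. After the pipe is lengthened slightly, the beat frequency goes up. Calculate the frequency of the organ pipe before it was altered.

467.4 Hz

Beat frequency = 16/10 = 1.6 Hz.
|f − 469| = 1.6, so the organ pipe was at either 467.4 Hz or 470.6 Hz.
A longer pipe has a lower fundamental; the adjustment lowers the organ pipe's frequency.
The beat rate rose, so the adjustment moved the organ pipe further from 469 Hz — it was already below the reference.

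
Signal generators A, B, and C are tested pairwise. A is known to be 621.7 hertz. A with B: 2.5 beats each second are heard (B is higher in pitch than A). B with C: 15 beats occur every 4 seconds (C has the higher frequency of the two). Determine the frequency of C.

B is above A, so f_B = 621.7 + 2.5 = 624.2 Hz.
B–C: Beat frequency = 15/4 = 3.75 Hz.
C is above B, so f_C = 624.2 + 3.75 = 627.95 Hz.

627.95 Hz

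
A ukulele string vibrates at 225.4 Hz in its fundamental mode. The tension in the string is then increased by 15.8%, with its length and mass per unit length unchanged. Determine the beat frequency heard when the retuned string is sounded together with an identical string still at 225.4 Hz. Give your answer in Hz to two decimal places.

17.15 Hz

For a string, f ∝ √T, so the new frequency is 225.4·√1.158 = 242.5539 Hz.
f_beat = |242.5539 − 225.4| = 17.15 Hz.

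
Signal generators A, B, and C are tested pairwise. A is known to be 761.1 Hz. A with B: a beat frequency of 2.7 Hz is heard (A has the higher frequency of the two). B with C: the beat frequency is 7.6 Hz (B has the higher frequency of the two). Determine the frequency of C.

750.8 Hz

B is below A, so f_B = 761.1 − 2.7 = 758.4 Hz.
C is below B, so f_C = 758.4 − 7.6 = 750.8 Hz.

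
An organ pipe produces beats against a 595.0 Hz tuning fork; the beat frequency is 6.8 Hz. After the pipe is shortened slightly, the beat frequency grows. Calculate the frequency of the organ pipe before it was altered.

|f − 595.0| = 6.8, so the organ pipe was at either 588.2 Hz or 601.8 Hz.
A shorter pipe has a higher fundamental; the adjustment raises the organ pipe's frequency.
The beat rate rose, so the adjustment moved the organ pipe further from 595.0 Hz — it was already above the reference.

601.8 Hz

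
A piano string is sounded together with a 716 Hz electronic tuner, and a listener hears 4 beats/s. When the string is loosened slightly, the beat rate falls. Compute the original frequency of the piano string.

720 Hz

|f − 716| = 4, so the piano string was at either 712 Hz or 720 Hz.
Reducing tension lowers a string's frequency; the adjustment lowers the piano string's frequency.
The beat rate fell, so the adjustment moved the piano string toward 716 Hz — it must have started above the reference.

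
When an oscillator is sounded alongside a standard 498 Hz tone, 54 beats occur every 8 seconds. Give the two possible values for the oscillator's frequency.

491.25 Hz or 504.75 Hz

Beat frequency = 54/8 = 6.75 Hz.
|f − 498| = 6.75, so f = 498 ± 6.75.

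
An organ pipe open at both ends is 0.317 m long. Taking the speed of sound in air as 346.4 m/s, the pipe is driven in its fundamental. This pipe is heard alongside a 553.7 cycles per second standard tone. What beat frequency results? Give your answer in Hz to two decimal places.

Open pipe: f_n = n·v/(2L) = 1·346.4/(2·0.317) = 546.3722 Hz.
f_beat = |546.3722 − 553.7| = 7.33 Hz.

7.33 Hz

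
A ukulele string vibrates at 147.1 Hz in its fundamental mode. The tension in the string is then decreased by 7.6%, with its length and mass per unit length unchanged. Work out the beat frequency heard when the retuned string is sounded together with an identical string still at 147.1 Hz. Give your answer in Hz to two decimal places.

For a string, f ∝ √T, so the new frequency is 147.1·√0.924 = 141.3998 Hz.
f_beat = |141.3998 − 147.1| = 5.70 Hz.

5.70 Hz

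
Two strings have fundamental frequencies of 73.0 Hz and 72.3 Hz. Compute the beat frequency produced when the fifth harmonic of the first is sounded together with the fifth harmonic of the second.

3.5 Hz

Fifth harmonic of the first: 5·73.0 = 365.0 Hz.
Fifth harmonic of the second: 5·72.3 = 361.5 Hz.
f_beat = |365.0 − 361.5| = 3.5 Hz.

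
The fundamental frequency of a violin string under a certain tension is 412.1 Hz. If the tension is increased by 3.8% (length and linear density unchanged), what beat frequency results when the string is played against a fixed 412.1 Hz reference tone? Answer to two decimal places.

For a string, f ∝ √T, so the new frequency is 412.1·√1.038 = 419.8569 Hz.
f_beat = |419.8569 − 412.1| = 7.76 Hz.

7.76 Hz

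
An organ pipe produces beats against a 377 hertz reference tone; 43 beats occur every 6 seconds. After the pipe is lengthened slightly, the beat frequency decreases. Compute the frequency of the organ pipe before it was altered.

Beat frequency = 43/6 = 7.1667 Hz.
|f − 377| = 7.1667, so the organ pipe was at either 369.8333 Hz or 384.1667 Hz.
A longer pipe has a lower fundamental; the adjustment lowers the organ pipe's frequency.
The beat rate fell, so the adjustment moved the organ pipe toward 377 Hz — it must have started above the reference.

384.1667 Hz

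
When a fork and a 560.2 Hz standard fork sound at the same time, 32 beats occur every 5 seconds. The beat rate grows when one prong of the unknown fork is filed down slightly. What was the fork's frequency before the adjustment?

Beat frequency = 32/5 = 6.4 Hz.
|f − 560.2| = 6.4, so the fork was at either 553.8 Hz or 566.6 Hz.
Filing a prong removes mass and raises the fork's frequency; the adjustment raises the fork's frequency.
The beat rate rose, so the adjustment moved the fork further from 560.2 Hz — it was already above the reference.

566.6 Hz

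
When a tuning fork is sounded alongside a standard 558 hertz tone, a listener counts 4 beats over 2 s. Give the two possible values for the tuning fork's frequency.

556 Hz or 560 Hz

Beat frequency = 4/2 = 2 Hz.
|f − 558| = 2, so f = 558 ± 2.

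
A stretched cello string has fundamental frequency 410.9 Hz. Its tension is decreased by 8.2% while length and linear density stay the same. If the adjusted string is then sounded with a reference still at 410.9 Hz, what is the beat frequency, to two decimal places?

For a string, f ∝ √T, so the new frequency is 410.9·√0.918 = 393.6928 Hz.
f_beat = |393.6928 − 410.9| = 17.21 Hz.

17.21 Hz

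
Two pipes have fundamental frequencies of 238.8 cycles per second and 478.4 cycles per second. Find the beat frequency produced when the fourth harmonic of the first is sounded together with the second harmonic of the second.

1.6 Hz

Fourth harmonic of the first: 4·238.8 = 955.2 Hz.
Second harmonic of the second: 2·478.4 = 956.8 Hz.
f_beat = |955.2 − 956.8| = 1.6 Hz.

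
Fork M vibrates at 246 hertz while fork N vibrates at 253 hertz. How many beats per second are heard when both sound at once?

7 Hz

f_beat = |f₁ − f₂|.
|246 − 253| = 7 Hz.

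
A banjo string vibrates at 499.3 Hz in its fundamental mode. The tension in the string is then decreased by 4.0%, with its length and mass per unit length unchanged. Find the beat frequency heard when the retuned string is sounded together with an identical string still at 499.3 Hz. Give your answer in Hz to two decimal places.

10.09 Hz

For a string, f ∝ √T, so the new frequency is 499.3·√0.960 = 489.2121 Hz.
f_beat = |489.2121 − 499.3| = 10.09 Hz.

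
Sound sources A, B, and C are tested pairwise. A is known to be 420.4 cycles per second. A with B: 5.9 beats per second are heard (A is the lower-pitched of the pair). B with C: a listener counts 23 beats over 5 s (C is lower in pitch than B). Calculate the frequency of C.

421.7 Hz

B is above A, so f_B = 420.4 + 5.9 = 426.3 Hz.
B–C: Beat frequency = 23/5 = 4.6 Hz.
C is below B, so f_C = 426.3 − 4.6 = 421.7 Hz.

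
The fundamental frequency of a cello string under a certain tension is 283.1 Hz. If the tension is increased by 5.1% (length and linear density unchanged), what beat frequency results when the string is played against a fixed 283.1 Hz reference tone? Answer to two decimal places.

7.13 Hz

For a string, f ∝ √T, so the new frequency is 283.1·√1.051 = 290.2293 Hz.
f_beat = |290.2293 − 283.1| = 7.13 Hz.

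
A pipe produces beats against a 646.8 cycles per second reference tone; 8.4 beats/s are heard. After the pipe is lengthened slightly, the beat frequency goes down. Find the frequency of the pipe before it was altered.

|f − 646.8| = 8.4, so the pipe was at either 638.4 Hz or 655.2 Hz.
A longer pipe has a lower fundamental; the adjustment lowers the pipe's frequency.
The beat rate fell, so the adjustment moved the pipe toward 646.8 Hz — it must have started above the reference.

655.2 Hz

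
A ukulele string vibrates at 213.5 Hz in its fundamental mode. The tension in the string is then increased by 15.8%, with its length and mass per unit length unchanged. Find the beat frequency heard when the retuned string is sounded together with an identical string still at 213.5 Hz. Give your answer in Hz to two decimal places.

16.25 Hz

For a string, f ∝ √T, so the new frequency is 213.5·√1.158 = 229.7482 Hz.
f_beat = |229.7482 − 213.5| = 16.25 Hz.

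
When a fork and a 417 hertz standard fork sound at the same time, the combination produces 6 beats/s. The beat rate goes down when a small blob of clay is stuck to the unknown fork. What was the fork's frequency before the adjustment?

423 Hz

|f − 417| = 6, so the fork was at either 411 Hz or 423 Hz.
Adding mass to a fork lowers its frequency; the adjustment lowers the fork's frequency.
The beat rate fell, so the adjustment moved the fork toward 417 Hz — it must have started above the reference.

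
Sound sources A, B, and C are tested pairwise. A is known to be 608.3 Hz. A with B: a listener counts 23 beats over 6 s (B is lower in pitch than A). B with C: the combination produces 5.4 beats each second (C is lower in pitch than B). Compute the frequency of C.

599.0667 Hz

A–B: Beat frequency = 23/6 = 3.8333 Hz.
B is below A, so f_B = 608.3 − 3.8333 = 604.4667 Hz.
C is below B, so f_C = 604.4667 − 5.4 = 599.0667 Hz.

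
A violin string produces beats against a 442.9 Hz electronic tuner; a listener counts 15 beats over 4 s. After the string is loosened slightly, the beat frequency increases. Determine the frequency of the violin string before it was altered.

439.15 Hz

Beat frequency = 15/4 = 3.75 Hz.
|f − 442.9| = 3.75, so the violin string was at either 439.15 Hz or 446.65 Hz.
Reducing tension lowers a string's frequency; the adjustment lowers the violin string's frequency.
The beat rate rose, so the adjustment moved the violin string further from 442.9 Hz — it was already below the reference.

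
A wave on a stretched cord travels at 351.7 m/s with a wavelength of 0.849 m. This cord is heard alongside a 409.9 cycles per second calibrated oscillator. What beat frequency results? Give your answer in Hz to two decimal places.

4.35 Hz

Source frequency f = v/λ = 351.7/0.849 = 414.2521 Hz.
f_beat = |414.2521 − 409.9| = 4.35 Hz.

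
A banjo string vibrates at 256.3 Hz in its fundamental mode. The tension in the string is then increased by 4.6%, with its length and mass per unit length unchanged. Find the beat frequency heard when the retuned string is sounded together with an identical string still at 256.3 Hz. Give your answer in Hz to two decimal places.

5.83 Hz

For a string, f ∝ √T, so the new frequency is 256.3·√1.046 = 262.1286 Hz.
f_beat = |262.1286 − 256.3| = 5.83 Hz.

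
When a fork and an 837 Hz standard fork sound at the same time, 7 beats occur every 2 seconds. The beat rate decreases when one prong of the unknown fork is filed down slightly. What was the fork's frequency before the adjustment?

Beat frequency = 7/2 = 3.5 Hz.
|f − 837| = 3.5, so the fork was at either 833.5 Hz or 840.5 Hz.
Filing a prong removes mass and raises the fork's frequency; the adjustment raises the fork's frequency.
The beat rate fell, so the adjustment moved the fork toward 837 Hz — it must have started below the reference.

833.5 Hz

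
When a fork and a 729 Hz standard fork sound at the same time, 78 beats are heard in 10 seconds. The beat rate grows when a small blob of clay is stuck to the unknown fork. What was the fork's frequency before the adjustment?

Beat frequency = 78/10 = 7.8 Hz.
|f − 729| = 7.8, so the fork was at either 721.2 Hz or 736.8 Hz.
Adding mass to a fork lowers its frequency; the adjustment lowers the fork's frequency.
The beat rate rose, so the adjustment moved the fork further from 729 Hz — it was already below the reference.

721.2 Hz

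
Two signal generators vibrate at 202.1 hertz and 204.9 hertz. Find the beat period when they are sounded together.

0.357 s

f_beat = |202.1 − 204.9| = 2.8 Hz.
Beat period T = 1 / f_beat = 1 / 2.8 s.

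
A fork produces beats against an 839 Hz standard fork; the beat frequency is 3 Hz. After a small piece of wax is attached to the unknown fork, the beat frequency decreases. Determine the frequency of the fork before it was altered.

|f − 839| = 3, so the fork was at either 836 Hz or 842 Hz.
Loading a fork with wax lowers its frequency; the adjustment lowers the fork's frequency.
The beat rate fell, so the adjustment moved the fork toward 839 Hz — it must have started above the reference.

842 Hz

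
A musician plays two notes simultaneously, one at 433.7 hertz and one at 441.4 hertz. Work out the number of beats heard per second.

f_beat = |f₁ − f₂|.
|433.7 − 441.4| = 7.7 Hz.

7.7 Hz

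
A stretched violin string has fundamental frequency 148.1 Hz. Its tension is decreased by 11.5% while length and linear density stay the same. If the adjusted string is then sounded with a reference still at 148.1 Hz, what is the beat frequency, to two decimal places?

8.78 Hz

For a string, f ∝ √T, so the new frequency is 148.1·√0.885 = 139.3242 Hz.
f_beat = |139.3242 − 148.1| = 8.78 Hz.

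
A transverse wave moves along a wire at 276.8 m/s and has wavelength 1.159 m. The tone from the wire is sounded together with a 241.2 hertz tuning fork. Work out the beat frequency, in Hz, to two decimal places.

Source frequency f = v/λ = 276.8/1.159 = 238.8266 Hz.
f_beat = |238.8266 − 241.2| = 2.37 Hz.

2.37 Hz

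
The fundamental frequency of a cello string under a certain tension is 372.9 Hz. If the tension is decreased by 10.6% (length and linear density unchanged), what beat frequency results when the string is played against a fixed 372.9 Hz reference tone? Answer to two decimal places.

20.32 Hz

For a string, f ∝ √T, so the new frequency is 372.9·√0.894 = 352.5828 Hz.
f_beat = |352.5828 − 372.9| = 20.32 Hz.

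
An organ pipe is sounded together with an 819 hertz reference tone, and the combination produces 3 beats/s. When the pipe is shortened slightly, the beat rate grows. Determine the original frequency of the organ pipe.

822 Hz

|f − 819| = 3, so the organ pipe was at either 816 Hz or 822 Hz.
A shorter pipe has a higher fundamental; the adjustment raises the organ pipe's frequency.
The beat rate rose, so the adjustment moved the organ pipe further from 819 Hz — it was already above the reference.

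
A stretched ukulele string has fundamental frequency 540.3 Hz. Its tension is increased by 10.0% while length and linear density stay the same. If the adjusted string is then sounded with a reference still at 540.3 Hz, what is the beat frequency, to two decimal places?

For a string, f ∝ √T, so the new frequency is 540.3·√1.100 = 566.6714 Hz.
f_beat = |566.6714 − 540.3| = 26.37 Hz.

26.37 Hz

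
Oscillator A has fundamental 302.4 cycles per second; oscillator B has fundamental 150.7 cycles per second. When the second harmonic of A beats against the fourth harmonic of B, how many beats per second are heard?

2.0 Hz

Second harmonic of the first: 2·302.4 = 604.8 Hz.
Fourth harmonic of the second: 4·150.7 = 602.8 Hz.
f_beat = |604.8 − 602.8| = 2.0 Hz.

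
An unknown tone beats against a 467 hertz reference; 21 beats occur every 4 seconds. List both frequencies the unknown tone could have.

461.75 Hz or 472.25 Hz

Beat frequency = 21/4 = 5.25 Hz.
|f − 467| = 5.25, so f = 467 ± 5.25.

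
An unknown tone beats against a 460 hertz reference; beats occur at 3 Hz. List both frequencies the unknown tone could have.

457 Hz or 463 Hz

|f − 460| = 3, so f = 460 ± 3.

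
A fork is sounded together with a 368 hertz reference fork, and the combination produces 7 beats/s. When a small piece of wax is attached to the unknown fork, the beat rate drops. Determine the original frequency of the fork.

|f − 368| = 7, so the fork was at either 361 Hz or 375 Hz.
Loading a fork with wax lowers its frequency; the adjustment lowers the fork's frequency.
The beat rate fell, so the adjustment moved the fork toward 368 Hz — it must have started above the reference.

375 Hz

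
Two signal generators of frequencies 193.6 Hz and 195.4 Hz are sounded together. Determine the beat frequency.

1.8 Hz

f_beat = |f₁ − f₂|.
|193.6 − 195.4| = 1.8 Hz.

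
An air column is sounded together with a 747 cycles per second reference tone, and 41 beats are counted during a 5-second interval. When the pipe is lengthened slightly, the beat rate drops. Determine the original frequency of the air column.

Beat frequency = 41/5 = 8.2 Hz.
|f − 747| = 8.2, so the air column was at either 738.8 Hz or 755.2 Hz.
A longer pipe has a lower fundamental; the adjustment lowers the air column's frequency.
The beat rate fell, so the adjustment moved the air column toward 747 Hz — it must have started above the reference.

755.2 Hz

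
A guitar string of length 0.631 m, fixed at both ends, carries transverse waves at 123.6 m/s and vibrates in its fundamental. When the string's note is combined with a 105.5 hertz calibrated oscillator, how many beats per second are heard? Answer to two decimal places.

For a string fixed at both ends, f_n = n·v/(2L) = 1·123.6/(2·0.631) = 97.9398 Hz.
f_beat = |97.9398 − 105.5| = 7.56 Hz.

7.56 Hz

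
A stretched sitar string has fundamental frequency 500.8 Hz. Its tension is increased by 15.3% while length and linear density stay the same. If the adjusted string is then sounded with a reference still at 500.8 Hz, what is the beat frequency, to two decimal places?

For a string, f ∝ √T, so the new frequency is 500.8·√1.153 = 537.7482 Hz.
f_beat = |537.7482 − 500.8| = 36.95 Hz.

36.95 Hz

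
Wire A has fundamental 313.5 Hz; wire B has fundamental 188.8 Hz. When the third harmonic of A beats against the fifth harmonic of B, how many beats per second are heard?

Third harmonic of the first: 3·313.5 = 940.5 Hz.
Fifth harmonic of the second: 5·188.8 = 944.0 Hz.
f_beat = |940.5 − 944.0| = 3.5 Hz.

3.5 Hz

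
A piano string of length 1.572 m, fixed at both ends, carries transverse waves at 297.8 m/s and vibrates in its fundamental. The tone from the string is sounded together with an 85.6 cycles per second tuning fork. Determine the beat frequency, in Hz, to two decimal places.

For a string fixed at both ends, f_n = n·v/(2L) = 1·297.8/(2·1.572) = 94.7201 Hz.
f_beat = |94.7201 − 85.6| = 9.12 Hz.

9.12 Hz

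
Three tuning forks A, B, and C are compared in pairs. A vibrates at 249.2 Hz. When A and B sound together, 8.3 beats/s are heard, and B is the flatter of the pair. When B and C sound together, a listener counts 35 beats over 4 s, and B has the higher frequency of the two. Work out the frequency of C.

B is below A, so f_B = 249.2 − 8.3 = 240.9 Hz.
B–C: Beat frequency = 35/4 = 8.75 Hz.
C is below B, so f_C = 240.9 − 8.75 = 232.15 Hz.

232.15 Hz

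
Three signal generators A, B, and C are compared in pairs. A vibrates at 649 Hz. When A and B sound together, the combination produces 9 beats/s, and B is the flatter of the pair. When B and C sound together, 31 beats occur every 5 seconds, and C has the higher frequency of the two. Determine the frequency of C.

B is below A, so f_B = 649 − 9 = 640 Hz.
B–C: Beat frequency = 31/5 = 6.2 Hz.
C is above B, so f_C = 640 + 6.2 = 646.2 Hz.

646.2 Hz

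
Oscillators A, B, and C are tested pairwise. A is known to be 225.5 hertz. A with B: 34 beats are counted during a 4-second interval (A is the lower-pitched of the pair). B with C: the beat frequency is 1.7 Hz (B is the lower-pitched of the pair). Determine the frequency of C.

235.7 Hz

A–B: Beat frequency = 34/4 = 8.5 Hz.
B is above A, so f_B = 225.5 + 8.5 = 234 Hz.
C is above B, so f_C = 234 + 1.7 = 235.7 Hz.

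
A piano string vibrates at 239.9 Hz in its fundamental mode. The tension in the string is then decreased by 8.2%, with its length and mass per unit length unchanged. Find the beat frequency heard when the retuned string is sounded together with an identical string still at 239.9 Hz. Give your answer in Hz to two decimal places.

10.05 Hz

For a string, f ∝ √T, so the new frequency is 239.9·√0.918 = 229.8537 Hz.
f_beat = |229.8537 − 239.9| = 10.05 Hz.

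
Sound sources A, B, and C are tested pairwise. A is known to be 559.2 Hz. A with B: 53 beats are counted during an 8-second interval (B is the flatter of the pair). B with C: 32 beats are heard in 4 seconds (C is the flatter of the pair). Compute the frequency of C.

544.575 Hz

A–B: Beat frequency = 53/8 = 6.625 Hz.
B is below A, so f_B = 559.2 − 6.625 = 552.575 Hz.
B–C: Beat frequency = 32/4 = 8 Hz.
C is below B, so f_C = 552.575 − 8 = 544.575 Hz.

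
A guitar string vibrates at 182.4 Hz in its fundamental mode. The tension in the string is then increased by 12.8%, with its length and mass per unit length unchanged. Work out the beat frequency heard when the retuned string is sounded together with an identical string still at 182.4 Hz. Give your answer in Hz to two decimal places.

For a string, f ∝ √T, so the new frequency is 182.4·√1.128 = 193.7222 Hz.
f_beat = |193.7222 − 182.4| = 11.32 Hz.

11.32 Hz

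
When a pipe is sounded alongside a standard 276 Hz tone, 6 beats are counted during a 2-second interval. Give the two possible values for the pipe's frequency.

273 Hz or 279 Hz

Beat frequency = 6/2 = 3 Hz.
|f − 276| = 3, so f = 276 ± 3.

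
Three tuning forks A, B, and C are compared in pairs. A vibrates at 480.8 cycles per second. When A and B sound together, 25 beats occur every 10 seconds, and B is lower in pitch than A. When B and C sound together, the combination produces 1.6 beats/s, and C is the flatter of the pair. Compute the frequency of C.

A–B: Beat frequency = 25/10 = 2.5 Hz.
B is below A, so f_B = 480.8 − 2.5 = 478.3 Hz.
C is below B, so f_C = 478.3 − 1.6 = 476.7 Hz.

476.7 Hz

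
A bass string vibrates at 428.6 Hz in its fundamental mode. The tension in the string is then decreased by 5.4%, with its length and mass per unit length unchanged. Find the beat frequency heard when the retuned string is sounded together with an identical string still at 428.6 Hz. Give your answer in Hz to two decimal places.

11.73 Hz

For a string, f ∝ √T, so the new frequency is 428.6·√0.946 = 416.8672 Hz.
f_beat = |416.8672 − 428.6| = 11.73 Hz.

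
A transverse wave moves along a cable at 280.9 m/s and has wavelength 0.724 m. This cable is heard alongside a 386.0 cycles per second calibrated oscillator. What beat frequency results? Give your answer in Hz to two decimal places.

Source frequency f = v/λ = 280.9/0.724 = 387.9834 Hz.
f_beat = |387.9834 − 386.0| = 1.98 Hz.

1.98 Hz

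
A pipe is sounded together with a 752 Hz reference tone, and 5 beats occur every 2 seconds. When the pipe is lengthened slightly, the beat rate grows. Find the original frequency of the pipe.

749.5 Hz

Beat frequency = 5/2 = 2.5 Hz.
|f − 752| = 2.5, so the pipe was at either 749.5 Hz or 754.5 Hz.
A longer pipe has a lower fundamental; the adjustment lowers the pipe's frequency.
The beat rate rose, so the adjustment moved the pipe further from 752 Hz — it was already below the reference.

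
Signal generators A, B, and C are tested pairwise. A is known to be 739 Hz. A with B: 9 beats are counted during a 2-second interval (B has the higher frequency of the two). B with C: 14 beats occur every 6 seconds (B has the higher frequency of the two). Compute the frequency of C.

A–B: Beat frequency = 9/2 = 4.5 Hz.
B is above A, so f_B = 739 + 4.5 = 743.5 Hz.
B–C: Beat frequency = 14/6 = 2.3333 Hz.
C is below B, so f_C = 743.5 − 2.3333 = 741.1667 Hz.

741.1667 Hz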